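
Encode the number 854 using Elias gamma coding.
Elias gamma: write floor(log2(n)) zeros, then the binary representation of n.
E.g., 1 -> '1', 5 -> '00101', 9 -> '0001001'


num_bits = floor(log2(854)) + 1 = 10
leading_zeros = num_bits - 1 = 9
binary(854) = 1101010110

Elias gamma(854) = '000000000' + '1101010110' = 0000000001101010110 (19 bits)


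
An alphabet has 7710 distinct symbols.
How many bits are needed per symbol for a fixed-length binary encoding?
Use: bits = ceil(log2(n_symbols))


log2(7710) = 12.9125
Bracket: 2^12 = 4096 < 7710 <= 2^13 = 8192
So ceil(log2(7710)) = 13

bits = ceil(log2(7710)) = ceil(12.9125) = 13 bits


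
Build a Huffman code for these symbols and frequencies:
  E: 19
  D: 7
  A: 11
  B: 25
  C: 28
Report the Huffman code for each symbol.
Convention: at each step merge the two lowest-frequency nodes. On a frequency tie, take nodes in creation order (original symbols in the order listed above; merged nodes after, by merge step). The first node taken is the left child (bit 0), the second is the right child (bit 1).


Huffman tree construction:
Step 1: Merge D(7) + A(11) = 18
Step 2: Merge (D+A)(18) + E(19) = 37
Step 3: Merge B(25) + C(28) = 53
Step 4: Merge ((D+A)+E)(37) + (B+C)(53) = 90
Read each symbol's code off the tree from the root (left child = 0, right child = 1).

Codes:
  E: 01 (length 2)
  D: 000 (length 3)
  A: 001 (length 3)
  B: 10 (length 2)
  C: 11 (length 2)
Average code length: 198/90 = 2.2000 bits/symbol


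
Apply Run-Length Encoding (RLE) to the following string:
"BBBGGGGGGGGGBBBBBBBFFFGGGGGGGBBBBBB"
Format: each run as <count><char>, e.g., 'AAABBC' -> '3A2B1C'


Scanning runs left to right:
  i=0: run of 'B' x 3 -> '3B'
  i=3: run of 'G' x 9 -> '9G'
  i=12: run of 'B' x 7 -> '7B'
  i=19: run of 'F' x 3 -> '3F'
  i=22: run of 'G' x 7 -> '7G'
  i=29: run of 'B' x 6 -> '6B'

RLE = 3B9G7B3F7G6B


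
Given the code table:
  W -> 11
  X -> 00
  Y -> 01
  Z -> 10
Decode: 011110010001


Decoding:
01 -> Y
11 -> W
10 -> Z
01 -> Y
00 -> X
01 -> Y


Result: YWZYXY


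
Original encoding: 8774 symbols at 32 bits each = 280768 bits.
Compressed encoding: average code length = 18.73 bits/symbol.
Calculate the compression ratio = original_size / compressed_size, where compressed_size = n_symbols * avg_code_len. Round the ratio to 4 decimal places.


original_size = n_symbols * orig_bits = 8774 * 32 = 280768 bits
compressed_size = n_symbols * avg_code_len = 8774 * 18.73 = 164337.02 bits
ratio = original_size / compressed_size = 280768 / 164337.02 = 1.7085

Compression ratio = 1.7085


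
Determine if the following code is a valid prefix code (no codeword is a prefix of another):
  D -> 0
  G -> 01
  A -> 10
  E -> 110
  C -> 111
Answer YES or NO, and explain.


Checking each pair (does one codeword prefix another?):
  D='0' vs G='01': prefix -- VIOLATION

NO -- this is NOT a valid prefix code. D (0) is a prefix of G (01).


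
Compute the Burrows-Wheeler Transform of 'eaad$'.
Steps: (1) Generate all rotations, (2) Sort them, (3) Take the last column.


Rotations (sorted):
  0: $eaad -> last char: d
  1: aad$e -> last char: e
  2: ad$ea -> last char: a
  3: d$eaa -> last char: a
  4: eaad$ -> last char: $


BWT = deaa$


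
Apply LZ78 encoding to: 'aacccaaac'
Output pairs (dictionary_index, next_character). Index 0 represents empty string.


LZ78 encoding steps:
Dictionary: {0: ''}
Step 1: w='' (idx 0), next='a' -> output (0, 'a'), add 'a' as idx 1
Step 2: w='a' (idx 1), next='c' -> output (1, 'c'), add 'ac' as idx 2
Step 3: w='' (idx 0), next='c' -> output (0, 'c'), add 'c' as idx 3
Step 4: w='c' (idx 3), next='a' -> output (3, 'a'), add 'ca' as idx 4
Step 5: w='a' (idx 1), next='a' -> output (1, 'a'), add 'aa' as idx 5
Step 6: w='c' (idx 3), end of input -> output (3, '')


Encoded: [(0, 'a'), (1, 'c'), (0, 'c'), (3, 'a'), (1, 'a'), (3, '')]


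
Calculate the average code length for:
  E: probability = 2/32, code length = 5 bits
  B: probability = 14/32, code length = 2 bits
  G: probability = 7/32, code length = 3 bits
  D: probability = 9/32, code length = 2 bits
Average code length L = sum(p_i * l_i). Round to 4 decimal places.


Weighted contributions p_i * l_i:
  E: (2/32) * 5 = 10/32
  B: (14/32) * 2 = 28/32
  G: (7/32) * 3 = 21/32
  D: (9/32) * 2 = 18/32
Sum = (10 + 28 + 21 + 18)/32 = 77/32

L = 77/32 = 2.4063 bits/symbol


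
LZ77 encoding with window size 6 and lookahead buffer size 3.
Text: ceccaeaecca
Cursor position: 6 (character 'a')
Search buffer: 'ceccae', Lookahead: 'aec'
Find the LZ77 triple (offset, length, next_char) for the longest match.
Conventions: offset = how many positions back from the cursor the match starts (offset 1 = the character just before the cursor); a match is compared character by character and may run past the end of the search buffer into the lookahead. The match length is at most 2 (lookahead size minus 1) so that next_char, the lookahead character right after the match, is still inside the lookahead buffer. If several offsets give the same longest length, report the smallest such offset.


Try each offset into the search buffer:
  offset=1 (pos 5, char 'e'): match length 0
  offset=2 (pos 4, char 'a'): match length 2
  offset=3 (pos 3, char 'c'): match length 0
  offset=4 (pos 2, char 'c'): match length 0
  offset=5 (pos 1, char 'e'): match length 0
  offset=6 (pos 0, char 'c'): match length 0
Longest match has length 2 at offset 2.
next_char = character at position 6 + 2 = 8 -> 'c'

Best match: offset=2, length=2 (matching 'ae' starting at position 4)
LZ77 triple: (2, 2, 'c')


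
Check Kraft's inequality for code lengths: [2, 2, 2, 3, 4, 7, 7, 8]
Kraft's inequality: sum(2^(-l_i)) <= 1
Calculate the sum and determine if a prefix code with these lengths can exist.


Sum = 2^(-2) + 2^(-2) + 2^(-2) + 2^(-3) + 2^(-4) + 2^(-7) + 2^(-7) + 2^(-8)
    = 0.25 + 0.25 + 0.25 + 0.125 + 0.0625 + 0.0078125 + 0.0078125 + 0.00390625
    = 245/256 = 0.95703125
Since 0.95703125 <= 1, Kraft's inequality IS satisfied.
A prefix code with these lengths CAN exist.

Kraft sum = 0.95703125. Satisfied.


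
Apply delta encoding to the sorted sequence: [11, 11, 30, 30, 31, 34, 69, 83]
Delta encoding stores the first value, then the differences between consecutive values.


First value: 11
Deltas:
  11 - 11 = 0
  30 - 11 = 19
  30 - 30 = 0
  31 - 30 = 1
  34 - 31 = 3
  69 - 34 = 35
  83 - 69 = 14


Delta encoded: [11, 0, 19, 0, 1, 3, 35, 14]


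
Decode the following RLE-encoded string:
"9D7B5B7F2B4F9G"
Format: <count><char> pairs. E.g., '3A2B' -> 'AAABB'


Expanding each <count><char> pair:
  9D -> 'DDDDDDDDD'
  7B -> 'BBBBBBB'
  5B -> 'BBBBB'
  7F -> 'FFFFFFF'
  2B -> 'BB'
  4F -> 'FFFF'
  9G -> 'GGGGGGGGG'

Decoded = DDDDDDDDDBBBBBBBBBBBBFFFFFFFBBFFFFGGGGGGGGG


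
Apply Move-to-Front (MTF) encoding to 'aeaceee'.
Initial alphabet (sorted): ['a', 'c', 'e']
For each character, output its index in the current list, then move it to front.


MTF encoding:
'a': index 0 in ['a', 'c', 'e'] -> ['a', 'c', 'e']
'e': index 2 in ['a', 'c', 'e'] -> ['e', 'a', 'c']
'a': index 1 in ['e', 'a', 'c'] -> ['a', 'e', 'c']
'c': index 2 in ['a', 'e', 'c'] -> ['c', 'a', 'e']
'e': index 2 in ['c', 'a', 'e'] -> ['e', 'c', 'a']
'e': index 0 in ['e', 'c', 'a'] -> ['e', 'c', 'a']
'e': index 0 in ['e', 'c', 'a'] -> ['e', 'c', 'a']


Output: [0, 2, 1, 2, 2, 0, 0]


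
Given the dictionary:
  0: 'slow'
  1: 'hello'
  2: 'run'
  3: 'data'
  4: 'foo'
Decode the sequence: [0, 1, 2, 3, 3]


Look up each index in the dictionary:
  0 -> 'slow'
  1 -> 'hello'
  2 -> 'run'
  3 -> 'data'
  3 -> 'data'

Decoded: "slow hello run data data"


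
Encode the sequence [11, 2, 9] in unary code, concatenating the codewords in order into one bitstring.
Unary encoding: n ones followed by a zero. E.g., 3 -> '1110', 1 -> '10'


Encode each number as n ones followed by a terminating 0:
  11 -> 111111111110 (12 bits)
  2 -> 110 (3 bits)
  9 -> 1111111110 (10 bits)
Total length = 12 + 3 + 10 = 25 bits.

Unary([11, 2, 9]) = 1111111111101101111111110 (25 bits)


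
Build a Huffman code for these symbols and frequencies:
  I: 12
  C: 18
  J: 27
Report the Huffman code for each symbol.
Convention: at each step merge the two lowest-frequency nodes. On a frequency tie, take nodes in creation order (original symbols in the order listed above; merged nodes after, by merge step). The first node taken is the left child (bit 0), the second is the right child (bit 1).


Huffman tree construction:
Step 1: Merge I(12) + C(18) = 30
Step 2: Merge J(27) + (I+C)(30) = 57
Read each symbol's code off the tree from the root (left child = 0, right child = 1).

Codes:
  I: 10 (length 2)
  C: 11 (length 2)
  J: 0 (length 1)
Average code length: 87/57 = 1.5263 bits/symbol


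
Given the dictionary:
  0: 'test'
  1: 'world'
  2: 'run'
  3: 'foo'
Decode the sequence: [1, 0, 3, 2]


Look up each index in the dictionary:
  1 -> 'world'
  0 -> 'test'
  3 -> 'foo'
  2 -> 'run'

Decoded: "world test foo run"


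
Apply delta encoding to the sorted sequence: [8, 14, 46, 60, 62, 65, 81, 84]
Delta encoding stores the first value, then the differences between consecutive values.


First value: 8
Deltas:
  14 - 8 = 6
  46 - 14 = 32
  60 - 46 = 14
  62 - 60 = 2
  65 - 62 = 3
  81 - 65 = 16
  84 - 81 = 3


Delta encoded: [8, 6, 32, 14, 2, 3, 16, 3]


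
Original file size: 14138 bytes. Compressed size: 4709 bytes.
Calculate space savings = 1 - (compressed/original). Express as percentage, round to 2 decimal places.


ratio = compressed/original = 4709/14138 = 0.333074
savings = 1 - ratio = 1 - 0.333074 = 0.666926
as a percentage: 0.666926 * 100 = 66.69%

Space savings = 1 - 4709/14138 = 66.69%


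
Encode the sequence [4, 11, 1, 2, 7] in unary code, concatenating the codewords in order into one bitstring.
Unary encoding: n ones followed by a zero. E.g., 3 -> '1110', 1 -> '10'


Encode each number as n ones followed by a terminating 0:
  4 -> 11110 (5 bits)
  11 -> 111111111110 (12 bits)
  1 -> 10 (2 bits)
  2 -> 110 (3 bits)
  7 -> 11111110 (8 bits)
Total length = 5 + 12 + 2 + 3 + 8 = 30 bits.

Unary([4, 11, 1, 2, 7]) = 111101111111111101011011111110 (30 bits)


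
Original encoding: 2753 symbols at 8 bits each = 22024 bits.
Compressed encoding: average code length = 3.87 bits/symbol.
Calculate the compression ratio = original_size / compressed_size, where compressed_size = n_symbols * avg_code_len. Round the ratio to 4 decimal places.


original_size = n_symbols * orig_bits = 2753 * 8 = 22024 bits
compressed_size = n_symbols * avg_code_len = 2753 * 3.87 = 10654.11 bits
ratio = original_size / compressed_size = 22024 / 10654.11 = 2.0672

Compression ratio = 2.0672


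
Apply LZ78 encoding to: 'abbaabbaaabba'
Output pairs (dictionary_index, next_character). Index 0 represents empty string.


LZ78 encoding steps:
Dictionary: {0: ''}
Step 1: w='' (idx 0), next='a' -> output (0, 'a'), add 'a' as idx 1
Step 2: w='' (idx 0), next='b' -> output (0, 'b'), add 'b' as idx 2
Step 3: w='b' (idx 2), next='a' -> output (2, 'a'), add 'ba' as idx 3
Step 4: w='a' (idx 1), next='b' -> output (1, 'b'), add 'ab' as idx 4
Step 5: w='ba' (idx 3), next='a' -> output (3, 'a'), add 'baa' as idx 5
Step 6: w='ab' (idx 4), next='b' -> output (4, 'b'), add 'abb' as idx 6
Step 7: w='a' (idx 1), end of input -> output (1, '')


Encoded: [(0, 'a'), (0, 'b'), (2, 'a'), (1, 'b'), (3, 'a'), (4, 'b'), (1, '')]


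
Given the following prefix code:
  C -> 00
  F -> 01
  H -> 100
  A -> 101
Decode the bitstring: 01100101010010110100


Decoding step by step:
Bits 01 -> F
Bits 100 -> H
Bits 101 -> A
Bits 01 -> F
Bits 00 -> C
Bits 101 -> A
Bits 101 -> A
Bits 00 -> C


Decoded message: FHAFCAAC


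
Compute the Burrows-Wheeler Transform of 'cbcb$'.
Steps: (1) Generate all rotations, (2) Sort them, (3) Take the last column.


Rotations (sorted):
  0: $cbcb -> last char: b
  1: b$cbc -> last char: c
  2: bcb$c -> last char: c
  3: cb$cb -> last char: b
  4: cbcb$ -> last char: $


BWT = bccb$


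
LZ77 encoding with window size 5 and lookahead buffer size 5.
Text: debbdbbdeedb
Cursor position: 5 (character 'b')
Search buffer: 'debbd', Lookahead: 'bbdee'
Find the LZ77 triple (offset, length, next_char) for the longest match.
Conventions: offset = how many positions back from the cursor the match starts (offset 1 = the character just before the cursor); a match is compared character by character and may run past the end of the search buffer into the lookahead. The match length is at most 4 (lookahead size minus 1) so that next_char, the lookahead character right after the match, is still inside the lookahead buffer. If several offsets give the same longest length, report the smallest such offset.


Try each offset into the search buffer:
  offset=1 (pos 4, char 'd'): match length 0
  offset=2 (pos 3, char 'b'): match length 1
  offset=3 (pos 2, char 'b'): match length 3
  offset=4 (pos 1, char 'e'): match length 0
  offset=5 (pos 0, char 'd'): match length 0
Longest match has length 3 at offset 3.
next_char = character at position 5 + 3 = 8 -> 'e'

Best match: offset=3, length=3 (matching 'bbd' starting at position 2)
LZ77 triple: (3, 3, 'e')


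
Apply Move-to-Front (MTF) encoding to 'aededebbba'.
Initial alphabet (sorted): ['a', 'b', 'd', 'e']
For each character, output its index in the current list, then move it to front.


MTF encoding:
'a': index 0 in ['a', 'b', 'd', 'e'] -> ['a', 'b', 'd', 'e']
'e': index 3 in ['a', 'b', 'd', 'e'] -> ['e', 'a', 'b', 'd']
'd': index 3 in ['e', 'a', 'b', 'd'] -> ['d', 'e', 'a', 'b']
'e': index 1 in ['d', 'e', 'a', 'b'] -> ['e', 'd', 'a', 'b']
'd': index 1 in ['e', 'd', 'a', 'b'] -> ['d', 'e', 'a', 'b']
'e': index 1 in ['d', 'e', 'a', 'b'] -> ['e', 'd', 'a', 'b']
'b': index 3 in ['e', 'd', 'a', 'b'] -> ['b', 'e', 'd', 'a']
'b': index 0 in ['b', 'e', 'd', 'a'] -> ['b', 'e', 'd', 'a']
'b': index 0 in ['b', 'e', 'd', 'a'] -> ['b', 'e', 'd', 'a']
'a': index 3 in ['b', 'e', 'd', 'a'] -> ['a', 'b', 'e', 'd']


Output: [0, 3, 3, 1, 1, 1, 3, 0, 0, 3]


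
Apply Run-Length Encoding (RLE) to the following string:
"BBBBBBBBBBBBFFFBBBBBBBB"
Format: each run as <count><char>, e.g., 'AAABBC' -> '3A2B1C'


Scanning runs left to right:
  i=0: run of 'B' x 12 -> '12B'
  i=12: run of 'F' x 3 -> '3F'
  i=15: run of 'B' x 8 -> '8B'

RLE = 12B3F8B


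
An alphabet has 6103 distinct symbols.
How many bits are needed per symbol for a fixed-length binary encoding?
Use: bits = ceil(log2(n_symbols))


log2(6103) = 12.5753
Bracket: 2^12 = 4096 < 6103 <= 2^13 = 8192
So ceil(log2(6103)) = 13

bits = ceil(log2(6103)) = ceil(12.5753) = 13 bits


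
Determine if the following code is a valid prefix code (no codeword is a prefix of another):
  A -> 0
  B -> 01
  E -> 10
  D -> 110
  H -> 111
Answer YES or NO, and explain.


Checking each pair (does one codeword prefix another?):
  A='0' vs B='01': prefix -- VIOLATION

NO -- this is NOT a valid prefix code. A (0) is a prefix of B (01).


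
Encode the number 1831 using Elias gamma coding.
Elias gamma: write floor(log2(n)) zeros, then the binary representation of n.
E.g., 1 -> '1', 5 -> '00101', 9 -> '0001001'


num_bits = floor(log2(1831)) + 1 = 11
leading_zeros = num_bits - 1 = 10
binary(1831) = 11100100111

Elias gamma(1831) = '0000000000' + '11100100111' = 000000000011100100111 (21 bits)


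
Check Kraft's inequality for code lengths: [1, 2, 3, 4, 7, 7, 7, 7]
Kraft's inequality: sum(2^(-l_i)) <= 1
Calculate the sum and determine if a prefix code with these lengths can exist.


Sum = 2^(-1) + 2^(-2) + 2^(-3) + 2^(-4) + 2^(-7) + 2^(-7) + 2^(-7) + 2^(-7)
    = 0.5 + 0.25 + 0.125 + 0.0625 + 0.0078125 + 0.0078125 + 0.0078125 + 0.0078125
    = 124/128 = 0.96875
Since 0.96875 <= 1, Kraft's inequality IS satisfied.
A prefix code with these lengths CAN exist.

Kraft sum = 0.96875. Satisfied.


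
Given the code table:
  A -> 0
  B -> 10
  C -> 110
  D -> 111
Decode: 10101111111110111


Decoding:
10 -> B
10 -> B
111 -> D
111 -> D
111 -> D
0 -> A
111 -> D


Result: BBDDDAD


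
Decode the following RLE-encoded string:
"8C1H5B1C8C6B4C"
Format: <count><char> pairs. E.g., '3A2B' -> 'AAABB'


Expanding each <count><char> pair:
  8C -> 'CCCCCCCC'
  1H -> 'H'
  5B -> 'BBBBB'
  1C -> 'C'
  8C -> 'CCCCCCCC'
  6B -> 'BBBBBB'
  4C -> 'CCCC'

Decoded = CCCCCCCCHBBBBBCCCCCCCCCBBBBBBCCCC


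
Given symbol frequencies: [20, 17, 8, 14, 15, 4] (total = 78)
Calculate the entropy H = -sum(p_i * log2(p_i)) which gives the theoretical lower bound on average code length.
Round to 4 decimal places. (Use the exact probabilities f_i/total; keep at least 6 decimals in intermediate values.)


Per-symbol terms -p_i * log2(p_i) with p_i = f_i/78:
  p = 20/78 = 0.256410: log2(p) = -1.963474, -p*log2(p) = 0.503455
  p = 17/78 = 0.217949: log2(p) = -2.197939, -p*log2(p) = 0.479038
  p = 8/78 = 0.102564: log2(p) = -3.285402, -p*log2(p) = 0.336964
  p = 14/78 = 0.179487: log2(p) = -2.478047, -p*log2(p) = 0.444778
  p = 15/78 = 0.192308: log2(p) = -2.378512, -p*log2(p) = 0.457406
  p = 4/78 = 0.051282: log2(p) = -4.285402, -p*log2(p) = 0.219764
H = 0.503455 + 0.479038 + 0.336964 + 0.444778 + 0.457406 + 0.219764 = 2.441405

H = 2.4414 bits/symbol


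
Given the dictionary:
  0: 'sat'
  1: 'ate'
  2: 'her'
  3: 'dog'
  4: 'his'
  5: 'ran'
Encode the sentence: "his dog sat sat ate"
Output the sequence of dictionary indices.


Look up each word in the dictionary:
  'his' -> 4
  'dog' -> 3
  'sat' -> 0
  'sat' -> 0
  'ate' -> 1

Encoded: [4, 3, 0, 0, 1]


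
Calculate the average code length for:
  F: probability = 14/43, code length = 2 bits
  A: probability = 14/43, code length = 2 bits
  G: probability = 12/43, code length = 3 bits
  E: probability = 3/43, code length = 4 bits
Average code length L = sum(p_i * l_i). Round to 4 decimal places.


Weighted contributions p_i * l_i:
  F: (14/43) * 2 = 28/43
  A: (14/43) * 2 = 28/43
  G: (12/43) * 3 = 36/43
  E: (3/43) * 4 = 12/43
Sum = (28 + 28 + 36 + 12)/43 = 104/43

L = 104/43 = 2.4186 bits/symbol


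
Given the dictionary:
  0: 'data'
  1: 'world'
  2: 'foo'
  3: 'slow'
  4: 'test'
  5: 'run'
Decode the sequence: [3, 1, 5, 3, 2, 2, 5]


Look up each index in the dictionary:
  3 -> 'slow'
  1 -> 'world'
  5 -> 'run'
  3 -> 'slow'
  2 -> 'foo'
  2 -> 'foo'
  5 -> 'run'

Decoded: "slow world run slow foo foo run"


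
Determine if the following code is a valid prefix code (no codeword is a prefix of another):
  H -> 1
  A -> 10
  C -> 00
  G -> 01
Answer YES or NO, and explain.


Checking each pair (does one codeword prefix another?):
  H='1' vs A='10': prefix -- VIOLATION

NO -- this is NOT a valid prefix code. H (1) is a prefix of A (10).


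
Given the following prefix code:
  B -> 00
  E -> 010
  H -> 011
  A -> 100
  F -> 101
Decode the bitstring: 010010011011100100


Decoding step by step:
Bits 010 -> E
Bits 010 -> E
Bits 011 -> H
Bits 011 -> H
Bits 100 -> A
Bits 100 -> A


Decoded message: EEHHAA


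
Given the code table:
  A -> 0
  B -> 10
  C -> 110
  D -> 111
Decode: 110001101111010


Decoding:
110 -> C
0 -> A
0 -> A
110 -> C
111 -> D
10 -> B
10 -> B


Result: CAACDBB


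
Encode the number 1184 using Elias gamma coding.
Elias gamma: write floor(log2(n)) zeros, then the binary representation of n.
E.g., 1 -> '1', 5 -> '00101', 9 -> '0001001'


num_bits = floor(log2(1184)) + 1 = 11
leading_zeros = num_bits - 1 = 10
binary(1184) = 10010100000

Elias gamma(1184) = '0000000000' + '10010100000' = 000000000010010100000 (21 bits)


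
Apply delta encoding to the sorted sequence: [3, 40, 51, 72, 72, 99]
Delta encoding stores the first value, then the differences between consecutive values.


First value: 3
Deltas:
  40 - 3 = 37
  51 - 40 = 11
  72 - 51 = 21
  72 - 72 = 0
  99 - 72 = 27


Delta encoded: [3, 37, 11, 21, 0, 27]


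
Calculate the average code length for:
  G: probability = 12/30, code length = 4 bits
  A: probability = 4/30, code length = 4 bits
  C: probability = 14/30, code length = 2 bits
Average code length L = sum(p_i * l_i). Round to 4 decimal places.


Weighted contributions p_i * l_i:
  G: (12/30) * 4 = 48/30
  A: (4/30) * 4 = 16/30
  C: (14/30) * 2 = 28/30
Sum = (48 + 16 + 28)/30 = 92/30

L = 92/30 = 3.0667 bits/symbol


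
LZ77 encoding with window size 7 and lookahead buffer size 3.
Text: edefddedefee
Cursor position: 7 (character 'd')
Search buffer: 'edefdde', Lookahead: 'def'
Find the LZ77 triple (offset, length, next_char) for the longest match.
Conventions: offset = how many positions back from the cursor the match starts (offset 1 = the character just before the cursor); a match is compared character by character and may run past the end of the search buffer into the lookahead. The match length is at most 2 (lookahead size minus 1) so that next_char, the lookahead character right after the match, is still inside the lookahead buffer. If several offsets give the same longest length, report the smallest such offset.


Try each offset into the search buffer:
  offset=1 (pos 6, char 'e'): match length 0
  offset=2 (pos 5, char 'd'): match length 2
  offset=3 (pos 4, char 'd'): match length 1
  offset=4 (pos 3, char 'f'): match length 0
  offset=5 (pos 2, char 'e'): match length 0
  offset=6 (pos 1, char 'd'): match length 2
  offset=7 (pos 0, char 'e'): match length 0
Longest match has length 2, found at offsets 2, 6; take the smallest, offset 2.
next_char = character at position 7 + 2 = 9 -> 'f'

Best match: offset=2, length=2 (matching 'de' starting at position 5)
LZ77 triple: (2, 2, 'f')


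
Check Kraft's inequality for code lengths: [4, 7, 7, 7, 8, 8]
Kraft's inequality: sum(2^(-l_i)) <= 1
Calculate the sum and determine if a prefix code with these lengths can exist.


Sum = 2^(-4) + 2^(-7) + 2^(-7) + 2^(-7) + 2^(-8) + 2^(-8)
    = 0.0625 + 0.0078125 + 0.0078125 + 0.0078125 + 0.00390625 + 0.00390625
    = 24/256 = 0.09375
Since 0.09375 <= 1, Kraft's inequality IS satisfied.
A prefix code with these lengths CAN exist.

Kraft sum = 0.09375. Satisfied.


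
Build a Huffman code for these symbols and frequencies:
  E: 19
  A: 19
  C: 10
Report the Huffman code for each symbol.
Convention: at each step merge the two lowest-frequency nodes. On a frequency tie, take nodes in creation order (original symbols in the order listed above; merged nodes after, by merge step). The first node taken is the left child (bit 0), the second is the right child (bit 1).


Huffman tree construction:
Step 1: Merge C(10) + E(19) = 29
Step 2: Merge A(19) + (C+E)(29) = 48
Read each symbol's code off the tree from the root (left child = 0, right child = 1).

Codes:
  E: 11 (length 2)
  A: 0 (length 1)
  C: 10 (length 2)
Average code length: 77/48 = 1.6042 bits/symbol


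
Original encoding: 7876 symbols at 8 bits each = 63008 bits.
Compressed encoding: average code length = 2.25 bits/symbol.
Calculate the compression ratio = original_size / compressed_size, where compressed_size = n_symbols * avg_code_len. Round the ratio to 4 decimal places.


original_size = n_symbols * orig_bits = 7876 * 8 = 63008 bits
compressed_size = n_symbols * avg_code_len = 7876 * 2.25 = 17721.0 bits
ratio = original_size / compressed_size = 63008 / 17721.0 = 3.5556

Compression ratio = 3.5556


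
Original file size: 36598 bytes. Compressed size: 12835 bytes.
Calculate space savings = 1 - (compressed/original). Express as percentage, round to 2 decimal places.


ratio = compressed/original = 12835/36598 = 0.350702
savings = 1 - ratio = 1 - 0.350702 = 0.649298
as a percentage: 0.649298 * 100 = 64.93%

Space savings = 1 - 12835/36598 = 64.93%


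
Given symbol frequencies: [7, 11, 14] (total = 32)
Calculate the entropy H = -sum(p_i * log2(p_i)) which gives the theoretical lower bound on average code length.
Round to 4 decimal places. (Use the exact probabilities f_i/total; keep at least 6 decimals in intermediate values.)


Per-symbol terms -p_i * log2(p_i) with p_i = f_i/32:
  p = 7/32 = 0.218750: log2(p) = -2.192645, -p*log2(p) = 0.479641
  p = 11/32 = 0.343750: log2(p) = -1.540568, -p*log2(p) = 0.529570
  p = 14/32 = 0.437500: log2(p) = -1.192645, -p*log2(p) = 0.521782
H = 0.479641 + 0.529570 + 0.521782 = 1.530993

H = 1.531 bits/symbol


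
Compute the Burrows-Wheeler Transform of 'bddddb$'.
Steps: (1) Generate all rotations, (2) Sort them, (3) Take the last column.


Rotations (sorted):
  0: $bddddb -> last char: b
  1: b$bdddd -> last char: d
  2: bddddb$ -> last char: $
  3: db$bddd -> last char: d
  4: ddb$bdd -> last char: d
  5: dddb$bd -> last char: d
  6: ddddb$b -> last char: b


BWT = bd$dddb


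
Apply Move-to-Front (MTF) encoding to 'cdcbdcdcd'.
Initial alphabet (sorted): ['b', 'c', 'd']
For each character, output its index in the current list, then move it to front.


MTF encoding:
'c': index 1 in ['b', 'c', 'd'] -> ['c', 'b', 'd']
'd': index 2 in ['c', 'b', 'd'] -> ['d', 'c', 'b']
'c': index 1 in ['d', 'c', 'b'] -> ['c', 'd', 'b']
'b': index 2 in ['c', 'd', 'b'] -> ['b', 'c', 'd']
'd': index 2 in ['b', 'c', 'd'] -> ['d', 'b', 'c']
'c': index 2 in ['d', 'b', 'c'] -> ['c', 'd', 'b']
'd': index 1 in ['c', 'd', 'b'] -> ['d', 'c', 'b']
'c': index 1 in ['d', 'c', 'b'] -> ['c', 'd', 'b']
'd': index 1 in ['c', 'd', 'b'] -> ['d', 'c', 'b']


Output: [1, 2, 1, 2, 2, 2, 1, 1, 1]


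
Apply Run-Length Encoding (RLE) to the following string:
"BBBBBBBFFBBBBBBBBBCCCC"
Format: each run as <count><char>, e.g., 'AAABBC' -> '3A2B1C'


Scanning runs left to right:
  i=0: run of 'B' x 7 -> '7B'
  i=7: run of 'F' x 2 -> '2F'
  i=9: run of 'B' x 9 -> '9B'
  i=18: run of 'C' x 4 -> '4C'

RLE = 7B2F9B4C


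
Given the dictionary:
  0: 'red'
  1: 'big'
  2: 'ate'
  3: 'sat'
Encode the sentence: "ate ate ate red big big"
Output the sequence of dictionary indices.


Look up each word in the dictionary:
  'ate' -> 2
  'ate' -> 2
  'ate' -> 2
  'red' -> 0
  'big' -> 1
  'big' -> 1

Encoded: [2, 2, 2, 0, 1, 1]


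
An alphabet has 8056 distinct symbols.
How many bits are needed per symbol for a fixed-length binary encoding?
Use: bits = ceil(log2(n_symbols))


log2(8056) = 12.9758
Bracket: 2^12 = 4096 < 8056 <= 2^13 = 8192
So ceil(log2(8056)) = 13

bits = ceil(log2(8056)) = ceil(12.9758) = 13 bits


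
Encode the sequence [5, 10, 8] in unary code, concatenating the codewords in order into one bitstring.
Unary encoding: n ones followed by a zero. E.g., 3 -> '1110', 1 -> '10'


Encode each number as n ones followed by a terminating 0:
  5 -> 111110 (6 bits)
  10 -> 11111111110 (11 bits)
  8 -> 111111110 (9 bits)
Total length = 6 + 11 + 9 = 26 bits.

Unary([5, 10, 8]) = 11111011111111110111111110 (26 bits)


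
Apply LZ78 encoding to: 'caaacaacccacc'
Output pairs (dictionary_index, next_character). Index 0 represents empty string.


LZ78 encoding steps:
Dictionary: {0: ''}
Step 1: w='' (idx 0), next='c' -> output (0, 'c'), add 'c' as idx 1
Step 2: w='' (idx 0), next='a' -> output (0, 'a'), add 'a' as idx 2
Step 3: w='a' (idx 2), next='a' -> output (2, 'a'), add 'aa' as idx 3
Step 4: w='c' (idx 1), next='a' -> output (1, 'a'), add 'ca' as idx 4
Step 5: w='a' (idx 2), next='c' -> output (2, 'c'), add 'ac' as idx 5
Step 6: w='c' (idx 1), next='c' -> output (1, 'c'), add 'cc' as idx 6
Step 7: w='ac' (idx 5), next='c' -> output (5, 'c'), add 'acc' as idx 7


Encoded: [(0, 'c'), (0, 'a'), (2, 'a'), (1, 'a'), (2, 'c'), (1, 'c'), (5, 'c')]


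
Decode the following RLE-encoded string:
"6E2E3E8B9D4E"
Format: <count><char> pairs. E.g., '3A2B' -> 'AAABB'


Expanding each <count><char> pair:
  6E -> 'EEEEEE'
  2E -> 'EE'
  3E -> 'EEE'
  8B -> 'BBBBBBBB'
  9D -> 'DDDDDDDDD'
  4E -> 'EEEE'

Decoded = EEEEEEEEEEEBBBBBBBBDDDDDDDDDEEEE


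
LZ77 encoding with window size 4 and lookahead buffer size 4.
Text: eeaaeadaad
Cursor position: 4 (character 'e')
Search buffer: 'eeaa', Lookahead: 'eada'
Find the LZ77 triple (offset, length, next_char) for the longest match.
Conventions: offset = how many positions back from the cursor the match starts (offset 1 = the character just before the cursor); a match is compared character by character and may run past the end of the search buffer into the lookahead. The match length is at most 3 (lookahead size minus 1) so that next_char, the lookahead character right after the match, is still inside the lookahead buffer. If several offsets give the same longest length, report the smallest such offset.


Try each offset into the search buffer:
  offset=1 (pos 3, char 'a'): match length 0
  offset=2 (pos 2, char 'a'): match length 0
  offset=3 (pos 1, char 'e'): match length 2
  offset=4 (pos 0, char 'e'): match length 1
Longest match has length 2 at offset 3.
next_char = character at position 4 + 2 = 6 -> 'd'

Best match: offset=3, length=2 (matching 'ea' starting at position 1)
LZ77 triple: (3, 2, 'd')


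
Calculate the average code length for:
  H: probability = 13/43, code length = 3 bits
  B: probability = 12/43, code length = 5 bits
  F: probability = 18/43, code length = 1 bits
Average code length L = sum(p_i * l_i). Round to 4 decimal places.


Weighted contributions p_i * l_i:
  H: (13/43) * 3 = 39/43
  B: (12/43) * 5 = 60/43
  F: (18/43) * 1 = 18/43
Sum = (39 + 60 + 18)/43 = 117/43

L = 117/43 = 2.7209 bits/symbol


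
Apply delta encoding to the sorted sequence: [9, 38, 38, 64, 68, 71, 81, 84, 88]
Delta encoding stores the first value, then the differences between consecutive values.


First value: 9
Deltas:
  38 - 9 = 29
  38 - 38 = 0
  64 - 38 = 26
  68 - 64 = 4
  71 - 68 = 3
  81 - 71 = 10
  84 - 81 = 3
  88 - 84 = 4


Delta encoded: [9, 29, 0, 26, 4, 3, 10, 3, 4]


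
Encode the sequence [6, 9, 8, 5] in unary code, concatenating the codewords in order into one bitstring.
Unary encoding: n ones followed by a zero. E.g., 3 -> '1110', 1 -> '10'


Encode each number as n ones followed by a terminating 0:
  6 -> 1111110 (7 bits)
  9 -> 1111111110 (10 bits)
  8 -> 111111110 (9 bits)
  5 -> 111110 (6 bits)
Total length = 7 + 10 + 9 + 6 = 32 bits.

Unary([6, 9, 8, 5]) = 11111101111111110111111110111110 (32 bits)


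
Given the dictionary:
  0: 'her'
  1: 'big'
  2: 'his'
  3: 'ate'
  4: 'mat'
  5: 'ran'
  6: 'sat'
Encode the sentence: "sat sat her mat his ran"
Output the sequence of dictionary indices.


Look up each word in the dictionary:
  'sat' -> 6
  'sat' -> 6
  'her' -> 0
  'mat' -> 4
  'his' -> 2
  'ran' -> 5

Encoded: [6, 6, 0, 4, 2, 5]


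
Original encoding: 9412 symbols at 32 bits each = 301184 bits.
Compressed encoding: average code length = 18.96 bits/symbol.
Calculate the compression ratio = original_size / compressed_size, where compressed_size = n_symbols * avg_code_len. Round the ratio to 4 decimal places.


original_size = n_symbols * orig_bits = 9412 * 32 = 301184 bits
compressed_size = n_symbols * avg_code_len = 9412 * 18.96 = 178451.52 bits
ratio = original_size / compressed_size = 301184 / 178451.52 = 1.6878

Compression ratio = 1.6878


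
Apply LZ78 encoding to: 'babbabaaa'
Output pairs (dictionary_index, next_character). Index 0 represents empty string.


LZ78 encoding steps:
Dictionary: {0: ''}
Step 1: w='' (idx 0), next='b' -> output (0, 'b'), add 'b' as idx 1
Step 2: w='' (idx 0), next='a' -> output (0, 'a'), add 'a' as idx 2
Step 3: w='b' (idx 1), next='b' -> output (1, 'b'), add 'bb' as idx 3
Step 4: w='a' (idx 2), next='b' -> output (2, 'b'), add 'ab' as idx 4
Step 5: w='a' (idx 2), next='a' -> output (2, 'a'), add 'aa' as idx 5
Step 6: w='a' (idx 2), end of input -> output (2, '')


Encoded: [(0, 'b'), (0, 'a'), (1, 'b'), (2, 'b'), (2, 'a'), (2, '')]


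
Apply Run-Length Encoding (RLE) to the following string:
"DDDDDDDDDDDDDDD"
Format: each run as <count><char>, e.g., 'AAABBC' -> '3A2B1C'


Scanning runs left to right:
  i=0: run of 'D' x 15 -> '15D'

RLE = 15D


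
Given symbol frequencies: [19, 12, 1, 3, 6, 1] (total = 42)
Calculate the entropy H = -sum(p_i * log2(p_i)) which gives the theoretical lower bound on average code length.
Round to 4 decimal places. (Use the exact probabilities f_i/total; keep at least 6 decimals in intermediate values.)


Per-symbol terms -p_i * log2(p_i) with p_i = f_i/42:
  p = 19/42 = 0.452381: log2(p) = -1.144390, -p*log2(p) = 0.517700
  p = 12/42 = 0.285714: log2(p) = -1.807355, -p*log2(p) = 0.516387
  p = 1/42 = 0.023810: log2(p) = -5.392317, -p*log2(p) = 0.128389
  p = 3/42 = 0.071429: log2(p) = -3.807355, -p*log2(p) = 0.271954
  p = 6/42 = 0.142857: log2(p) = -2.807355, -p*log2(p) = 0.401051
  p = 1/42 = 0.023810: log2(p) = -5.392317, -p*log2(p) = 0.128389
H = 0.517700 + 0.516387 + 0.128389 + 0.271954 + 0.401051 + 0.128389 = 1.963870

H = 1.9639 bits/symbol


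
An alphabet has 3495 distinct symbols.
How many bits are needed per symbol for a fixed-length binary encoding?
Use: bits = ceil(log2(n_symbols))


log2(3495) = 11.7711
Bracket: 2^11 = 2048 < 3495 <= 2^12 = 4096
So ceil(log2(3495)) = 12

bits = ceil(log2(3495)) = ceil(11.7711) = 12 bits


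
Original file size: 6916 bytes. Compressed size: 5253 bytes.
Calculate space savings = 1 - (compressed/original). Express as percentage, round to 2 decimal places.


ratio = compressed/original = 5253/6916 = 0.759543
savings = 1 - ratio = 1 - 0.759543 = 0.240457
as a percentage: 0.240457 * 100 = 24.05%

Space savings = 1 - 5253/6916 = 24.05%


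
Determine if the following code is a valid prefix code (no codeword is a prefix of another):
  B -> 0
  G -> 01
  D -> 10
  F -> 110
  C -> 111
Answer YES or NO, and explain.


Checking each pair (does one codeword prefix another?):
  B='0' vs G='01': prefix -- VIOLATION

NO -- this is NOT a valid prefix code. B (0) is a prefix of G (01).


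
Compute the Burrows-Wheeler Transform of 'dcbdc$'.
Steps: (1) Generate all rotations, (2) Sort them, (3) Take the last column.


Rotations (sorted):
  0: $dcbdc -> last char: c
  1: bdc$dc -> last char: c
  2: c$dcbd -> last char: d
  3: cbdc$d -> last char: d
  4: dc$dcb -> last char: b
  5: dcbdc$ -> last char: $


BWT = ccddb$


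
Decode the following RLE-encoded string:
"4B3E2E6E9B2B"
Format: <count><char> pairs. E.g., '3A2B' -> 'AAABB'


Expanding each <count><char> pair:
  4B -> 'BBBB'
  3E -> 'EEE'
  2E -> 'EE'
  6E -> 'EEEEEE'
  9B -> 'BBBBBBBBB'
  2B -> 'BB'

Decoded = BBBBEEEEEEEEEEEBBBBBBBBBBB


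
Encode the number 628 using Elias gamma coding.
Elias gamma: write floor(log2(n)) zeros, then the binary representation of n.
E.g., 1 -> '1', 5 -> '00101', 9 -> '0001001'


num_bits = floor(log2(628)) + 1 = 10
leading_zeros = num_bits - 1 = 9
binary(628) = 1001110100

Elias gamma(628) = '000000000' + '1001110100' = 0000000001001110100 (19 bits)


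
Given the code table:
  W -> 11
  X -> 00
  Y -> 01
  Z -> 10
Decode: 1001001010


Decoding:
10 -> Z
01 -> Y
00 -> X
10 -> Z
10 -> Z


Result: ZYXZZ


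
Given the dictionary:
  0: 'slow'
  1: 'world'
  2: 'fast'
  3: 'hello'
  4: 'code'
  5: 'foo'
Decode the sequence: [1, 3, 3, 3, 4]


Look up each index in the dictionary:
  1 -> 'world'
  3 -> 'hello'
  3 -> 'hello'
  3 -> 'hello'
  4 -> 'code'

Decoded: "world hello hello hello code"


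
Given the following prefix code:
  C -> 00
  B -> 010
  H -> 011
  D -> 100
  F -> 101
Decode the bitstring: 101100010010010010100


Decoding step by step:
Bits 101 -> F
Bits 100 -> D
Bits 010 -> B
Bits 010 -> B
Bits 010 -> B
Bits 010 -> B
Bits 100 -> D


Decoded message: FDBBBBD


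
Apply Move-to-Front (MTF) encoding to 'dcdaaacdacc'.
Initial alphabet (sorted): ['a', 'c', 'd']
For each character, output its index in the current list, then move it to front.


MTF encoding:
'd': index 2 in ['a', 'c', 'd'] -> ['d', 'a', 'c']
'c': index 2 in ['d', 'a', 'c'] -> ['c', 'd', 'a']
'd': index 1 in ['c', 'd', 'a'] -> ['d', 'c', 'a']
'a': index 2 in ['d', 'c', 'a'] -> ['a', 'd', 'c']
'a': index 0 in ['a', 'd', 'c'] -> ['a', 'd', 'c']
'a': index 0 in ['a', 'd', 'c'] -> ['a', 'd', 'c']
'c': index 2 in ['a', 'd', 'c'] -> ['c', 'a', 'd']
'd': index 2 in ['c', 'a', 'd'] -> ['d', 'c', 'a']
'a': index 2 in ['d', 'c', 'a'] -> ['a', 'd', 'c']
'c': index 2 in ['a', 'd', 'c'] -> ['c', 'a', 'd']
'c': index 0 in ['c', 'a', 'd'] -> ['c', 'a', 'd']


Output: [2, 2, 1, 2, 0, 0, 2, 2, 2, 2, 0]


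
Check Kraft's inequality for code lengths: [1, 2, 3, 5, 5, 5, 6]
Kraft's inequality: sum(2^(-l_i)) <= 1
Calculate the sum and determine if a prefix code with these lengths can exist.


Sum = 2^(-1) + 2^(-2) + 2^(-3) + 2^(-5) + 2^(-5) + 2^(-5) + 2^(-6)
    = 0.5 + 0.25 + 0.125 + 0.03125 + 0.03125 + 0.03125 + 0.015625
    = 63/64 = 0.984375
Since 0.984375 <= 1, Kraft's inequality IS satisfied.
A prefix code with these lengths CAN exist.

Kraft sum = 0.984375. Satisfied.


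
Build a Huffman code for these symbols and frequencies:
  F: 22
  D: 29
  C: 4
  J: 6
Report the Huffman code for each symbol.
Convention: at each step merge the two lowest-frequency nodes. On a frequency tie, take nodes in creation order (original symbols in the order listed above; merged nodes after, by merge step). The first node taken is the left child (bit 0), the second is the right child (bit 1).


Huffman tree construction:
Step 1: Merge C(4) + J(6) = 10
Step 2: Merge (C+J)(10) + F(22) = 32
Step 3: Merge D(29) + ((C+J)+F)(32) = 61
Read each symbol's code off the tree from the root (left child = 0, right child = 1).

Codes:
  F: 11 (length 2)
  D: 0 (length 1)
  C: 100 (length 3)
  J: 101 (length 3)
Average code length: 103/61 = 1.6885 bits/symbol


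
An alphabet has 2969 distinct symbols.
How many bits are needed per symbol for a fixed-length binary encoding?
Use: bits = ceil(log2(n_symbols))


log2(2969) = 11.5358
Bracket: 2^11 = 2048 < 2969 <= 2^12 = 4096
So ceil(log2(2969)) = 12

bits = ceil(log2(2969)) = ceil(11.5358) = 12 bits


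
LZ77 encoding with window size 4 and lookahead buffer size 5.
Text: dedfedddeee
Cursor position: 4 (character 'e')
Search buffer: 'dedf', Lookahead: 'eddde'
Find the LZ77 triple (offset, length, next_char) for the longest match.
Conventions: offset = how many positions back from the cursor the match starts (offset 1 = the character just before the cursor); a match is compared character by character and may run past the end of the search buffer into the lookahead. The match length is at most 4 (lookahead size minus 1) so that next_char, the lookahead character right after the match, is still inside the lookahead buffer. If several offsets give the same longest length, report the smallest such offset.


Try each offset into the search buffer:
  offset=1 (pos 3, char 'f'): match length 0
  offset=2 (pos 2, char 'd'): match length 0
  offset=3 (pos 1, char 'e'): match length 2
  offset=4 (pos 0, char 'd'): match length 0
Longest match has length 2 at offset 3.
next_char = character at position 4 + 2 = 6 -> 'd'

Best match: offset=3, length=2 (matching 'ed' starting at position 1)
LZ77 triple: (3, 2, 'd')


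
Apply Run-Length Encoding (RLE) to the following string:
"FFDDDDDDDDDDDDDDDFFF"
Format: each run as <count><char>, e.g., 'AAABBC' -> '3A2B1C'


Scanning runs left to right:
  i=0: run of 'F' x 2 -> '2F'
  i=2: run of 'D' x 15 -> '15D'
  i=17: run of 'F' x 3 -> '3F'

RLE = 2F15D3F


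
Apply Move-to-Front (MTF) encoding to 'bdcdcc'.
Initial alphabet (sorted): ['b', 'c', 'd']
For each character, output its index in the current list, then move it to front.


MTF encoding:
'b': index 0 in ['b', 'c', 'd'] -> ['b', 'c', 'd']
'd': index 2 in ['b', 'c', 'd'] -> ['d', 'b', 'c']
'c': index 2 in ['d', 'b', 'c'] -> ['c', 'd', 'b']
'd': index 1 in ['c', 'd', 'b'] -> ['d', 'c', 'b']
'c': index 1 in ['d', 'c', 'b'] -> ['c', 'd', 'b']
'c': index 0 in ['c', 'd', 'b'] -> ['c', 'd', 'b']


Output: [0, 2, 2, 1, 1, 0]


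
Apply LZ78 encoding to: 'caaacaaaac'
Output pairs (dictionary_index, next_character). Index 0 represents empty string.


LZ78 encoding steps:
Dictionary: {0: ''}
Step 1: w='' (idx 0), next='c' -> output (0, 'c'), add 'c' as idx 1
Step 2: w='' (idx 0), next='a' -> output (0, 'a'), add 'a' as idx 2
Step 3: w='a' (idx 2), next='a' -> output (2, 'a'), add 'aa' as idx 3
Step 4: w='c' (idx 1), next='a' -> output (1, 'a'), add 'ca' as idx 4
Step 5: w='aa' (idx 3), next='a' -> output (3, 'a'), add 'aaa' as idx 5
Step 6: w='c' (idx 1), end of input -> output (1, '')


Encoded: [(0, 'c'), (0, 'a'), (2, 'a'), (1, 'a'), (3, 'a'), (1, '')]
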